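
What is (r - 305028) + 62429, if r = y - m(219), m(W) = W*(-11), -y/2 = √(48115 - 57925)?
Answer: -240190 - 6*I*√1090 ≈ -2.4019e+5 - 198.09*I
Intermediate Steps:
y = -6*I*√1090 (y = -2*√(48115 - 57925) = -6*I*√1090 ≈ -198.09*I)
m(W) = -11*W
r = 2409 - 6*I*√1090 (r = -6*I*√1090 - (-11)*219 = -6*I*√1090 - 1*(-2409) = -6*I*√1090 + 2409 = 2409 - 6*I*√1090 ≈ 2409.0 - 198.09*I)
(r - 305028) + 62429 = ((2409 - 6*I*√1090) - 305028) + 62429 = (-302619 - 6*I*√1090) + 62429 = -240190 - 6*I*√1090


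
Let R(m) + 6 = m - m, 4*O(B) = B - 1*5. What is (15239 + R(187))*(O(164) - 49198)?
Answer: -2995310489/4 ≈ -7.4883e+8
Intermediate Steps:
O(B) = -5/4 + B/4 (O(B) = (B - 1*5)/4 = (B - 5)/4 = (-5 + B)/4 = -5/4 + B/4)
R(m) = -6 (R(m) = -6 + (m - m) = -6 + 0 = -6)
(15239 + R(187))*(O(164) - 49198) = (15239 - 6)*((-5/4 + (¼)*164) - 49198) = 15233*((-5/4 + 41) - 49198) = 15233*(159/4 - 49198) = 15233*(-196633/4) = -2995310489/4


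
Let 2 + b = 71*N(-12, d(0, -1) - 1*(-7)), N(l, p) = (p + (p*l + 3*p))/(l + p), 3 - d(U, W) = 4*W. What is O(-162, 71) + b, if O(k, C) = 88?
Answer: -3890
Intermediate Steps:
d(U, W) = 3 - 4*W
N(l, p) = (4*p + l*p)/(l + p) (N(l, p) = (p + (l*p + 3*p))/(l + p) = (p + (3*p + l*p))/(l + p) = (4*p + l*p)/(l + p))
b = -3978 (b = -2 + 71*(((3 - 4*(-1)) - 1*(-7))*(4 - 12)/(-12 + ((3 - 4*(-1)) - 1*(-7)))) = -2 + 71*(((3 + 4) + 7)*(-8)/(-12 + ((3 + 4) + 7))) = -2 + 71*((7 + 7)*(-8)/(-12 + (7 + 7))) = -2 + 71*(14*(-8)/(-12 + 14)) = -2 + 71*(14*(-8)/2) = -2 + 71*(14*(1/2)*(-8)) = -2 + 71*(-56) = -2 - 3976 = -3978)
O(-162, 71) + b = 88 - 3978 = -3890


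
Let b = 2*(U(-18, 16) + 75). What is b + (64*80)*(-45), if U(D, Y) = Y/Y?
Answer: -230248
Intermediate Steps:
U(D, Y) = 1
b = 152 (b = 2*(1 + 75) = 2*76 = 152)
b + (64*80)*(-45) = 152 + (64*80)*(-45) = 152 + 5120*(-45) = 152 - 230400 = -230248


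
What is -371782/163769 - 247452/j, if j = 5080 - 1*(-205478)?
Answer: -19801106824/5747145517 ≈ -3.4454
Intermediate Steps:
j = 210558 (j = 5080 + 205478 = 210558)
-371782/163769 - 247452/j = -371782/163769 - 247452/210558 = -371782*1/163769 - 247452*1/210558 = -371782/163769 - 41242/35093 = -19801106824/5747145517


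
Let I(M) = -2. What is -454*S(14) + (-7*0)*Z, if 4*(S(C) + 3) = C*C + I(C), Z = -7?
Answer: -20657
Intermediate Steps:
S(C) = -7/2 + C²/4 (S(C) = -3 + (C*C - 2)/4 = -3 + (C² - 2)/4 = -3 + (-2 + C²)/4 = -3 + (-½ + C²/4) = -7/2 + C²/4)
-454*S(14) + (-7*0)*Z = -454*(-7/2 + (¼)*14²) - 7*0*(-7) = -454*(-7/2 + (¼)*196) + 0*(-7) = -454*(-7/2 + 49) + 0 = -454*91/2 + 0 = -20657 + 0 = -20657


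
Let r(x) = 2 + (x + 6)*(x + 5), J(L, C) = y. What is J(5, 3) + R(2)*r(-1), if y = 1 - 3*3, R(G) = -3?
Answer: -74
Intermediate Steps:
y = -8 (y = 1 - 9 = -8)
J(L, C) = -8
r(x) = 2 + (5 + x)*(6 + x) (r(x) = 2 + (6 + x)*(5 + x) = 2 + (5 + x)*(6 + x))
J(5, 3) + R(2)*r(-1) = -8 - 3*(32 + (-1)² + 11*(-1)) = -8 - 3*(32 + 1 - 11) = -8 - 3*22 = -8 - 66 = -74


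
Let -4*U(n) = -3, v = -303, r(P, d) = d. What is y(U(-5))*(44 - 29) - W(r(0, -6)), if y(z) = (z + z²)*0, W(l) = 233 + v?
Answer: 70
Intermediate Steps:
U(n) = ¾ (U(n) = -¼*(-3) = ¾)
W(l) = -70 (W(l) = 233 - 303 = -70)
y(z) = 0
y(U(-5))*(44 - 29) - W(r(0, -6)) = 0*(44 - 29) - 1*(-70) = 0*15 + 70 = 0 + 70 = 70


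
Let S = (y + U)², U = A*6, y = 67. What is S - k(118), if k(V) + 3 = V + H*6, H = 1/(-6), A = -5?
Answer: 1255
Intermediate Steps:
H = -⅙ ≈ -0.16667
k(V) = -4 + V (k(V) = -3 + (V - ⅙*6) = -3 + (V - 1) = -3 + (-1 + V) = -4 + V)
U = -30 (U = -5*6 = -30)
S = 1369 (S = (67 - 30)² = 37² = 1369)
S - k(118) = 1369 - (-4 + 118) = 1369 - 1*114 = 1369 - 114 = 1255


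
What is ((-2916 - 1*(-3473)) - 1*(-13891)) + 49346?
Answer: 63794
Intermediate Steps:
((-2916 - 1*(-3473)) - 1*(-13891)) + 49346 = ((-2916 + 3473) + 13891) + 49346 = (557 + 13891) + 49346 = 14448 + 49346 = 63794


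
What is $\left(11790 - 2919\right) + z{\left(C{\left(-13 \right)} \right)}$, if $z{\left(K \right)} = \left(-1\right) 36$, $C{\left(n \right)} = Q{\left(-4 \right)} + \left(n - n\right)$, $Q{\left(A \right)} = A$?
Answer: $8835$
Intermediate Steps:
$C{\left(n \right)} = -4$ ($C{\left(n \right)} = -4 + \left(n - n\right) = -4 + 0 = -4$)
$z{\left(K \right)} = -36$
$\left(11790 - 2919\right) + z{\left(C{\left(-13 \right)} \right)} = \left(11790 - 2919\right) - 36 = 8871 - 36 = 8835$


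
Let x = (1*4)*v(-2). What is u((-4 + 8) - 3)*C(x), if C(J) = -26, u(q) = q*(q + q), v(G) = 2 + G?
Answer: -52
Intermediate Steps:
u(q) = 2*q² (u(q) = q*(2*q) = 2*q²)
x = 0 (x = (1*4)*(2 - 2) = 4*0 = 0)
u((-4 + 8) - 3)*C(x) = (2*((-4 + 8) - 3)²)*(-26) = (2*(4 - 3)²)*(-26) = (2*1²)*(-26) = (2*1)*(-26) = 2*(-26) = -52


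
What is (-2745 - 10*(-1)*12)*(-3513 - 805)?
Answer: 11334750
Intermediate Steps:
(-2745 - 10*(-1)*12)*(-3513 - 805) = (-2745 + 10*12)*(-4318) = (-2745 + 120)*(-4318) = -2625*(-4318) = 11334750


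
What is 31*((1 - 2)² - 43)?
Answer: -1302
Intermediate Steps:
31*((1 - 2)² - 43) = 31*((-1)² - 43) = 31*(1 - 43) = 31*(-42) = -1302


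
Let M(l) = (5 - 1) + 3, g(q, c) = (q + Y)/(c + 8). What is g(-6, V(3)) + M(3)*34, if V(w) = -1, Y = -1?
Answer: 237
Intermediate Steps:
g(q, c) = (-1 + q)/(8 + c) (g(q, c) = (q - 1)/(c + 8) = (-1 + q)/(8 + c))
M(l) = 7 (M(l) = 4 + 3 = 7)
g(-6, V(3)) + M(3)*34 = (-1 - 6)/(8 - 1) + 7*34 = -7/7 + 238 = (1/7)*(-7) + 238 = -1 + 238 = 237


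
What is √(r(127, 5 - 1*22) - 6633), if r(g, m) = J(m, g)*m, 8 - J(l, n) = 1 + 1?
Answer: I*√6735 ≈ 82.067*I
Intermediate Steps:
J(l, n) = 6 (J(l, n) = 8 - (1 + 1) = 8 - 1*2 = 8 - 2 = 6)
r(g, m) = 6*m
√(r(127, 5 - 1*22) - 6633) = √(6*(5 - 1*22) - 6633) = √(6*(5 - 22) - 6633) = √(6*(-17) - 6633) = √(-102 - 6633) = √(-6735) = I*√6735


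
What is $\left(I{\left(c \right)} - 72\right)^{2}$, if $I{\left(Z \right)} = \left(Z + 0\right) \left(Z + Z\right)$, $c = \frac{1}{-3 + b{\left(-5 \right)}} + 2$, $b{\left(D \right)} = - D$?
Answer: $\frac{14161}{4} \approx 3540.3$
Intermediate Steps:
$c = \frac{5}{2}$ ($c = \frac{1}{-3 - -5} + 2 = \frac{1}{-3 + 5} + 2 = \frac{1}{2} + 2 = \frac{5}{2} \approx 2.5$)
$I{\left(Z \right)} = 2 Z^{2}$ ($I{\left(Z \right)} = Z 2 Z = 2 Z^{2}$)
$\left(I{\left(c \right)} - 72\right)^{2} = \left(2 \left(\frac{5}{2}\right)^{2} - 72\right)^{2} = \left(2 \cdot \frac{25}{4} - 72\right)^{2} = \left(\frac{25}{2} - 72\right)^{2} = \left(- \frac{119}{2}\right)^{2} = \frac{14161}{4}$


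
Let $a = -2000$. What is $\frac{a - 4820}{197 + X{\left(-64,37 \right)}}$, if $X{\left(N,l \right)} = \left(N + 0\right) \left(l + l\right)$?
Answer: $\frac{6820}{4539} \approx 1.5025$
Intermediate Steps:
$X{\left(N,l \right)} = 2 N l$ ($X{\left(N,l \right)} = N 2 l = 2 N l$)
$\frac{a - 4820}{197 + X{\left(-64,37 \right)}} = \frac{-2000 - 4820}{197 + 2 \left(-64\right) 37} = - \frac{6820}{197 - 4736} = - \frac{6820}{-4539} = \left(-6820\right) \left(- \frac{1}{4539}\right) = \frac{6820}{4539}$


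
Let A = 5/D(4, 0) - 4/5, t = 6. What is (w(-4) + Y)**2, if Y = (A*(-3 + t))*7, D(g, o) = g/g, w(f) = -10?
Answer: 152881/25 ≈ 6115.2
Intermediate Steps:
D(g, o) = 1
A = 21/5 (A = 5/1 - 4/5 = 5*1 - 4*1/5 = 5 - 4/5 = 21/5 ≈ 4.2000)
Y = 441/5 (Y = (21*(-3 + 6)/5)*7 = ((21/5)*3)*7 = (63/5)*7 = 441/5 ≈ 88.200)
(w(-4) + Y)**2 = (-10 + 441/5)**2 = (391/5)**2 = 152881/25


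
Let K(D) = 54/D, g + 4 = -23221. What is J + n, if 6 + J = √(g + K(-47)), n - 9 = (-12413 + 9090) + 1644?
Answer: -1676 + I*√51306563/47 ≈ -1676.0 + 152.4*I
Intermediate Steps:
g = -23225 (g = -4 - 23221 = -23225)
n = -1670 (n = 9 + ((-12413 + 9090) + 1644) = 9 + (-3323 + 1644) = 9 - 1679 = -1670)
J = -6 + I*√51306563/47 (J = -6 + √(-23225 + 54/(-47)) = -6 + √(-23225 + 54*(-1/47)) = -6 + √(-23225 - 54/47) = -6 + √(-1091629/47) = -6 + I*√51306563/47 ≈ -6.0 + 152.4*I)
J + n = (-6 + I*√51306563/47) - 1670 = -1676 + I*√51306563/47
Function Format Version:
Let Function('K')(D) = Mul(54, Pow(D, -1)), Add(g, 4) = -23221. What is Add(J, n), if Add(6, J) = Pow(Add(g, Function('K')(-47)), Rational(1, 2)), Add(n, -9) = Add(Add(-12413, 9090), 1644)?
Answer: Add(-1676, Mul(Rational(1, 47), I, Pow(51306563, Rational(1, 2)))) ≈ Add(-1676.0, Mul(152.40, I))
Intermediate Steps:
g = -23225 (g = Add(-4, -23221) = -23225)
n = -1670 (n = Add(9, Add(Add(-12413, 9090), 1644)) = Add(9, Add(-3323, 1644)) = Add(9, -1679) = -1670)
J = Add(-6, Mul(Rational(1, 47), I, Pow(51306563, Rational(1, 2)))) (J = Add(-6, Pow(Add(-23225, Mul(54, Pow(-47, -1))), Rational(1, 2))) = Add(-6, Pow(Add(-23225, Mul(54, Rational(-1, 47))), Rational(1, 2))) = Add(-6, Pow(Add(-23225, Rational(-54, 47)), Rational(1, 2))) = Add(-6, Pow(Rational(-1091629, 47), Rational(1, 2))) = Add(-6, Mul(Rational(1, 47), I, Pow(51306563, Rational(1, 2)))) ≈ Add(-6.0000, Mul(152.40, I)))
Add(J, n) = Add(Add(-6, Mul(Rational(1, 47), I, Pow(51306563, Rational(1, 2)))), -1670) = Add(-1676, Mul(Rational(1, 47), I, Pow(51306563, Rational(1, 2))))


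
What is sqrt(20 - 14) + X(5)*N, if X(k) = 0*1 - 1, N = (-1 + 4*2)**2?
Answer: -49 + sqrt(6) ≈ -46.551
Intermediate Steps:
N = 49 (N = (-1 + 8)**2 = 7**2 = 49)
X(k) = -1 (X(k) = 0 - 1 = -1)
sqrt(20 - 14) + X(5)*N = sqrt(20 - 14) - 1*49 = sqrt(6) - 49 = -49 + sqrt(6)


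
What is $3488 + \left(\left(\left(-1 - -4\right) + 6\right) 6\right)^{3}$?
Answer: $160952$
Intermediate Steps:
$3488 + \left(\left(\left(-1 - -4\right) + 6\right) 6\right)^{3} = 3488 + \left(\left(\left(-1 + 4\right) + 6\right) 6\right)^{3} = 3488 + \left(\left(3 + 6\right) 6\right)^{3} = 3488 + \left(9 \cdot 6\right)^{3} = 3488 + 54^{3} = 3488 + 157464 = 160952$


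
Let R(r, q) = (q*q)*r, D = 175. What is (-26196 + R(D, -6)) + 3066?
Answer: -16830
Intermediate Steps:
R(r, q) = r*q² (R(r, q) = q²*r = r*q²)
(-26196 + R(D, -6)) + 3066 = (-26196 + 175*(-6)²) + 3066 = (-26196 + 175*36) + 3066 = (-26196 + 6300) + 3066 = -19896 + 3066 = -16830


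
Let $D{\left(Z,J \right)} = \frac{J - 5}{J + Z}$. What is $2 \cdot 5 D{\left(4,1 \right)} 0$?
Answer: $0$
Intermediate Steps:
$D{\left(Z,J \right)} = \frac{-5 + J}{J + Z}$
$2 \cdot 5 D{\left(4,1 \right)} 0 = 2 \cdot 5 \frac{-5 + 1}{1 + 4} \cdot 0 = 2 \cdot 5 \cdot \frac{1}{5} \left(-4\right) 0 = 2 \cdot 5 \left(- \frac{4}{5}\right) 0 = 2 \left(\left(-4\right) 0\right) = 2 \cdot 0 = 0$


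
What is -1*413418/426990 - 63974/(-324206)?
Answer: -8893028154/11536059995 ≈ -0.77089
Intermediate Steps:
-1*413418/426990 - 63974/(-324206) = -413418*1/426990 - 63974*(-1/324206) = -68903/71165 + 31987/162103 = -8893028154/11536059995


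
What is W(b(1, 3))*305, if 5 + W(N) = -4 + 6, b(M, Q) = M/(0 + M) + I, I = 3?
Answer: -915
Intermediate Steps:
b(M, Q) = 4 (b(M, Q) = M/(0 + M) + 3 = M/M + 3 = 1 + 3 = 4)
W(N) = -3 (W(N) = -5 + (-4 + 6) = -5 + 2 = -3)
W(b(1, 3))*305 = -3*305 = -915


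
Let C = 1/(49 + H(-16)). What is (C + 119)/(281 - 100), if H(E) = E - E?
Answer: 5832/8869 ≈ 0.65757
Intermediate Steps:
H(E) = 0
C = 1/49 (C = 1/(49 + 0) = 1/49 ≈ 0.020408)
(C + 119)/(281 - 100) = (1/49 + 119)/(281 - 100) = (5832/49)/181 = (5832/49)*(1/181) = 5832/8869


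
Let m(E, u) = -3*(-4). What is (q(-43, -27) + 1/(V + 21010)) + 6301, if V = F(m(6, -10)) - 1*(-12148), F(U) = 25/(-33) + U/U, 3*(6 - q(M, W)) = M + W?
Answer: 20780370101/3282666 ≈ 6330.3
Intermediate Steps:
m(E, u) = 12
q(M, W) = 6 - M/3 - W/3 (q(M, W) = 6 - (M + W)/3 = 6 + (-M/3 - W/3) = 6 - M/3 - W/3)
F(U) = 8/33 (F(U) = 25*(-1/33) + 1 = -25/33 + 1 = 8/33)
V = 400892/33 (V = 8/33 - 1*(-12148) = 8/33 + 12148 = 400892/33 ≈ 12148.)
(q(-43, -27) + 1/(V + 21010)) + 6301 = ((6 - 1/3*(-43) - 1/3*(-27)) + 1/(400892/33 + 21010)) + 6301 = ((6 + 43/3 + 9) + 1/(1094222/33)) + 6301 = (88/3 + 33/1094222) + 6301 = 96291635/3282666 + 6301 = 20780370101/3282666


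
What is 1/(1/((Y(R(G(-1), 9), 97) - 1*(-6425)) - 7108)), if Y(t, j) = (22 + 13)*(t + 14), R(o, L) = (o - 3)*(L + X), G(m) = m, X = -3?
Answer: -1033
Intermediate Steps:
R(o, L) = (-3 + L)*(-3 + o) (R(o, L) = (o - 3)*(L - 3) = (-3 + o)*(-3 + L) = (-3 + L)*(-3 + o))
Y(t, j) = 490 + 35*t (Y(t, j) = 35*(14 + t) = 490 + 35*t)
1/(1/((Y(R(G(-1), 9), 97) - 1*(-6425)) - 7108)) = 1/(1/(((490 + 35*(9 - 3*9 - 3*(-1) + 9*(-1))) - 1*(-6425)) - 7108)) = 1/(1/(((490 + 35*(9 - 27 + 3 - 9)) + 6425) - 7108)) = 1/(1/(((490 + 35*(-24)) + 6425) - 7108)) = 1/(1/(((490 - 840) + 6425) - 7108)) = 1/(1/((-350 + 6425) - 7108)) = 1/(1/(6075 - 7108)) = 1/(1/(-1033)) = 1/(-1/1033) = -1033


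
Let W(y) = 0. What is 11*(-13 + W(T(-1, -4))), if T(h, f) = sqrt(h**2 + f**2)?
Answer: -143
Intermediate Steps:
T(h, f) = sqrt(f**2 + h**2)
11*(-13 + W(T(-1, -4))) = 11*(-13 + 0) = 11*(-13) = -143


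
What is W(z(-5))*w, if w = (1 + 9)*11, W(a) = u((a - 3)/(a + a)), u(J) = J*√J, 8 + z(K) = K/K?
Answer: 550*√35/49 ≈ 66.405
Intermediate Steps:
z(K) = -7 (z(K) = -8 + K/K = -8 + 1 = -7)
u(J) = J^(3/2)
W(a) = √2*((-3 + a)/a)^(3/2)/4 (W(a) = ((a - 3)/(a + a))^(3/2) = ((-3 + a)/((2*a)))^(3/2) = ((-3 + a)*(1/(2*a)))^(3/2) = ((-3 + a)/(2*a))^(3/2) = √2*((-3 + a)/a)^(3/2)/4)
w = 110 (w = 10*11 = 110)
W(z(-5))*w = (√2*((-3 - 7)/(-7))^(3/2)/4)*110 = (√2*(-⅐*(-10))^(3/2)/4)*110 = (√2*(10/7)^(3/2)/4)*110 = (√2*(10*√70/49)/4)*110 = (5*√35/49)*110 = 550*√35/49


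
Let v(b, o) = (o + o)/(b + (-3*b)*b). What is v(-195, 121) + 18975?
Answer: 1084136504/57135 ≈ 18975.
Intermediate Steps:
v(b, o) = 2*o/(b - 3*b**2) (v(b, o) = (2*o)/(b - 3*b**2) = 2*o/(b - 3*b**2))
v(-195, 121) + 18975 = -2*121/(-195*(-1 + 3*(-195))) + 18975 = -2*121*(-1/195)/(-1 - 585) + 18975 = -2*121*(-1/195)/(-586) + 18975 = -2*121*(-1/195)*(-1/586) + 18975 = -121/57135 + 18975 = 1084136504/57135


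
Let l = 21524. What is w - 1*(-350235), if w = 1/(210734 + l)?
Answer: 81344880631/232258 ≈ 3.5024e+5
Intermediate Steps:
w = 1/232258 (w = 1/(210734 + 21524) = 1/232258 ≈ 4.3056e-6)
w - 1*(-350235) = 1/232258 - 1*(-350235) = 1/232258 + 350235 = 81344880631/232258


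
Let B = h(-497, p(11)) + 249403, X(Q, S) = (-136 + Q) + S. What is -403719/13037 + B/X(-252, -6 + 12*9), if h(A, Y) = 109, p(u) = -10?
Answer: -1684175789/1864291 ≈ -903.39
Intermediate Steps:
X(Q, S) = -136 + Q + S
B = 249512 (B = 109 + 249403 = 249512)
-403719/13037 + B/X(-252, -6 + 12*9) = -403719/13037 + 249512/(-136 - 252 + (-6 + 12*9)) = -403719*1/13037 + 249512/(-136 - 252 + (-6 + 108)) = -403719/13037 + 249512/(-136 - 252 + 102) = -403719/13037 + 249512/(-286) = -403719/13037 + 249512*(-1/286) = -403719/13037 - 124756/143 = -1684175789/1864291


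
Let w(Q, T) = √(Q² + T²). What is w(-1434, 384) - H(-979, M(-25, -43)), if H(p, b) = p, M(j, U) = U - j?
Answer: 979 + 6*√61217 ≈ 2463.5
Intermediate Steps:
w(-1434, 384) - H(-979, M(-25, -43)) = √((-1434)² + 384²) - 1*(-979) = √(2056356 + 147456) + 979 = √2203812 + 979 = 6*√61217 + 979 = 979 + 6*√61217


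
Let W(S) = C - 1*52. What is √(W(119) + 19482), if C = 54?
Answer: 2*√4871 ≈ 139.59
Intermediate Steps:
W(S) = 2 (W(S) = 54 - 1*52 = 54 - 52 = 2)
√(W(119) + 19482) = √(2 + 19482) = √19484 = 2*√4871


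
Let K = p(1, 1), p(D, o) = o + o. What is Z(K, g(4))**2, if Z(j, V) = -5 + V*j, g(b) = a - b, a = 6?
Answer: 1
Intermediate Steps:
p(D, o) = 2*o
g(b) = 6 - b
K = 2 (K = 2*1 = 2)
Z(K, g(4))**2 = (-5 + (6 - 1*4)*2)**2 = (-5 + (6 - 4)*2)**2 = (-5 + 2*2)**2 = (-5 + 4)**2 = (-1)**2 = 1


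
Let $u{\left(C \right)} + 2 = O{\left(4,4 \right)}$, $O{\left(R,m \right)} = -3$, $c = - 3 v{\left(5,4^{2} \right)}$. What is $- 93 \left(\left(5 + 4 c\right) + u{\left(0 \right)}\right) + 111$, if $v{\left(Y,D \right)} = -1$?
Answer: $-1005$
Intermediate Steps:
$c = 3$ ($c = \left(-3\right) \left(-1\right) = 3$)
$u{\left(C \right)} = -5$ ($u{\left(C \right)} = -2 - 3 = -5$)
$- 93 \left(\left(5 + 4 c\right) + u{\left(0 \right)}\right) + 111 = - 93 \left(\left(5 + 4 \cdot 3\right) - 5\right) + 111 = - 93 \left(\left(5 + 12\right) - 5\right) + 111 = - 93 \left(17 - 5\right) + 111 = \left(-93\right) 12 + 111 = -1116 + 111 = -1005$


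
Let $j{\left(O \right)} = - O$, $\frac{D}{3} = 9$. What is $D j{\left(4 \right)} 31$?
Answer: $-3348$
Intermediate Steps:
$D = 27$ ($D = 3 \cdot 9 = 27$)
$D j{\left(4 \right)} 31 = 27 \left(\left(-1\right) 4\right) 31 = 27 \left(-4\right) 31 = \left(-108\right) 31 = -3348$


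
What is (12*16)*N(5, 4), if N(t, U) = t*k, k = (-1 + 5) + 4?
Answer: 7680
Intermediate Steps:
k = 8 (k = 4 + 4 = 8)
N(t, U) = 8*t (N(t, U) = t*8 = 8*t)
(12*16)*N(5, 4) = (12*16)*(8*5) = 192*40 = 7680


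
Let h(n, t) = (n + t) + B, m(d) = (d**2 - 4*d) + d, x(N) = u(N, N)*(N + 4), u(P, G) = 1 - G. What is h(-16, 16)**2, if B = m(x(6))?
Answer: 7022500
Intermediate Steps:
x(N) = (1 - N)*(4 + N) (x(N) = (1 - N)*(N + 4) = (1 - N)*(4 + N))
m(d) = d**2 - 3*d
B = 2650 (B = (-(-1 + 6)*(4 + 6))*(-3 - (-1 + 6)*(4 + 6)) = (-1*5*10)*(-3 - 1*5*10) = -50*(-3 - 50) = -50*(-53) = 2650)
h(n, t) = 2650 + n + t (h(n, t) = (n + t) + 2650 = 2650 + n + t)
h(-16, 16)**2 = (2650 - 16 + 16)**2 = 2650**2 = 7022500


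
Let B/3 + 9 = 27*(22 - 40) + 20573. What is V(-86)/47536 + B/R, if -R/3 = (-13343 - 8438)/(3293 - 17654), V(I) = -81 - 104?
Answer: -13706541780173/1035381616 ≈ -13238.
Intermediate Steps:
V(I) = -185
B = 60234 (B = -27 + 3*(27*(22 - 40) + 20573) = -27 + 3*(27*(-18) + 20573) = -27 + 3*(-486 + 20573) = -27 + 3*20087 = -27 + 60261 = 60234)
R = -21781/4787 (R = -3*(-13343 - 8438)/(3293 - 17654) = -(-65343)/(-14361) = -(-65343)*(-1)/14361 = -3*21781/14361 = -21781/4787 ≈ -4.5500)
V(-86)/47536 + B/R = -185/47536 + 60234/(-21781/4787) = -185*1/47536 + 60234*(-4787/21781) = -185/47536 - 288340158/21781 = -13706541780173/1035381616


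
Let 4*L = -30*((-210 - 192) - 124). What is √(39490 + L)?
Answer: √43435 ≈ 208.41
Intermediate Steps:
L = 3945 (L = (-30*((-210 - 192) - 124))/4 = (-30*(-402 - 124))/4 = (-30*(-526))/4 = (¼)*15780 = 3945)
√(39490 + L) = √(39490 + 3945) = √43435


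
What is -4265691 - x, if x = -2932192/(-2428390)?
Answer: -5179382149841/1214195 ≈ -4.2657e+6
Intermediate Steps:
x = 1466096/1214195 (x = -2932192*(-1/2428390) = 1466096/1214195 ≈ 1.2075)
-4265691 - x = -4265691 - 1*1466096/1214195 = -4265691 - 1466096/1214195 = -5179382149841/1214195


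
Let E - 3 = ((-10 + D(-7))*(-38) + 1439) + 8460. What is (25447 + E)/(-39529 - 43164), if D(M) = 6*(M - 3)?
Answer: -38009/82693 ≈ -0.45964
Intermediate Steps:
D(M) = -18 + 6*M (D(M) = 6*(-3 + M) = -18 + 6*M)
E = 12562 (E = 3 + (((-10 + (-18 + 6*(-7)))*(-38) + 1439) + 8460) = 3 + (((-10 + (-18 - 42))*(-38) + 1439) + 8460) = 3 + (((-10 - 60)*(-38) + 1439) + 8460) = 3 + ((-70*(-38) + 1439) + 8460) = 3 + ((2660 + 1439) + 8460) = 3 + (4099 + 8460) = 3 + 12559 = 12562)
(25447 + E)/(-39529 - 43164) = (25447 + 12562)/(-39529 - 43164) = 38009/(-82693) = 38009*(-1/82693) = -38009/82693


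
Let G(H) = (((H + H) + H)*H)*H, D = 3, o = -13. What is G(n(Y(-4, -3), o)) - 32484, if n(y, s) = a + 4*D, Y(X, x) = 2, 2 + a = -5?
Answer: -32109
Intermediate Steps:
a = -7 (a = -2 - 5 = -7)
n(y, s) = 5 (n(y, s) = -7 + 4*3 = -7 + 12 = 5)
G(H) = 3*H³ (G(H) = ((2*H + H)*H)*H = ((3*H)*H)*H = (3*H²)*H = 3*H³)
G(n(Y(-4, -3), o)) - 32484 = 3*5³ - 32484 = 3*125 - 32484 = 375 - 32484 = -32109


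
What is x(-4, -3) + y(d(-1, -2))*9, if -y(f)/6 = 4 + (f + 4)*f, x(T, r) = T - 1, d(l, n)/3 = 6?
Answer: -21605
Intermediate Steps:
d(l, n) = 18 (d(l, n) = 3*6 = 18)
x(T, r) = -1 + T
y(f) = -24 - 6*f*(4 + f) (y(f) = -6*(4 + (f + 4)*f) = -6*(4 + (4 + f)*f) = -6*(4 + f*(4 + f)) = -24 - 6*f*(4 + f))
x(-4, -3) + y(d(-1, -2))*9 = (-1 - 4) + (-24 - 24*18 - 6*18²)*9 = -5 + (-24 - 432 - 6*324)*9 = -5 + (-24 - 432 - 1944)*9 = -5 - 2400*9 = -5 - 21600 = -21605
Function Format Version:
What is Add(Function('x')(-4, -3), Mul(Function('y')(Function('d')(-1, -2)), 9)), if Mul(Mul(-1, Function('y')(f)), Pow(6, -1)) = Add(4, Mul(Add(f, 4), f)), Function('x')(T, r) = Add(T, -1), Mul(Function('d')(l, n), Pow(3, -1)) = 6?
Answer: -21605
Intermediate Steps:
Function('d')(l, n) = 18 (Function('d')(l, n) = Mul(3, 6) = 18)
Function('x')(T, r) = Add(-1, T)
Function('y')(f) = Add(-24, Mul(-6, f, Add(4, f))) (Function('y')(f) = Mul(-6, Add(4, Mul(Add(f, 4), f))) = Mul(-6, Add(4, Mul(Add(4, f), f))) = Mul(-6, Add(4, Mul(f, Add(4, f)))) = Add(-24, Mul(-6, f, Add(4, f))))
Add(Function('x')(-4, -3), Mul(Function('y')(Function('d')(-1, -2)), 9)) = Add(Add(-1, -4), Mul(Add(-24, Mul(-24, 18), Mul(-6, Pow(18, 2))), 9)) = Add(-5, Mul(Add(-24, -432, Mul(-6, 324)), 9)) = Add(-5, Mul(Add(-24, -432, -1944), 9)) = Add(-5, Mul(-2400, 9)) = Add(-5, -21600) = -21605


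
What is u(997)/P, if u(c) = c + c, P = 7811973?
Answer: 1994/7811973 ≈ 0.00025525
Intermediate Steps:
u(c) = 2*c
u(997)/P = (2*997)/7811973 = 1994*(1/7811973) = 1994/7811973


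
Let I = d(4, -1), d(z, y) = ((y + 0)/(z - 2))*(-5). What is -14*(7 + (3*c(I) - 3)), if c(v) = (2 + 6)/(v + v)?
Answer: -616/5 ≈ -123.20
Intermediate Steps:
d(z, y) = -5*y/(-2 + z) (d(z, y) = (y/(-2 + z))*(-5) = -5*y/(-2 + z))
I = 5/2 (I = -5*(-1)/(-2 + 4) = -5*(-1)/2 = -5*(-1)*½ = 5/2 ≈ 2.5000)
c(v) = 4/v (c(v) = 8/((2*v)) = 8*(1/(2*v)) = 4/v)
-14*(7 + (3*c(I) - 3)) = -14*(7 + (3*(4/(5/2)) - 3)) = -14*(7 + (3*(4*(⅖)) - 3)) = -14*(7 + (3*(8/5) - 3)) = -14*(7 + (24/5 - 3)) = -14*(7 + 9/5) = -14*44/5 = -616/5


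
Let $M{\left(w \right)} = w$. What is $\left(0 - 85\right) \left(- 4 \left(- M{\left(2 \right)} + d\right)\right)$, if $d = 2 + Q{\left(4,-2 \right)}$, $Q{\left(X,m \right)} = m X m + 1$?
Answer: $5780$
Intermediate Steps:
$Q{\left(X,m \right)} = 1 + X m^{2}$ ($Q{\left(X,m \right)} = X m m + 1 = X m^{2} + 1 = 1 + X m^{2}$)
$d = 19$ ($d = 2 + \left(1 + 4 \left(-2\right)^{2}\right) = 2 + \left(1 + 4 \cdot 4\right) = 2 + \left(1 + 16\right) = 2 + 17 = 19$)
$\left(0 - 85\right) \left(- 4 \left(- M{\left(2 \right)} + d\right)\right) = \left(0 - 85\right) \left(- 4 \left(\left(-1\right) 2 + 19\right)\right) = - 85 \left(- 4 \left(-2 + 19\right)\right) = - 85 \left(\left(-4\right) 17\right) = \left(-85\right) \left(-68\right) = 5780$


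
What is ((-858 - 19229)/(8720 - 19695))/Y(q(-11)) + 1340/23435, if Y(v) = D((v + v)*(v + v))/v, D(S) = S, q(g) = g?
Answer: 35269431/2263352300 ≈ 0.015583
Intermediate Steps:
Y(v) = 4*v (Y(v) = ((v + v)*(v + v))/v = ((2*v)*(2*v))/v = (4*v**2)/v = 4*v)
((-858 - 19229)/(8720 - 19695))/Y(q(-11)) + 1340/23435 = ((-858 - 19229)/(8720 - 19695))/((4*(-11))) + 1340/23435 = -20087/(-10975)/(-44) + 1340*(1/23435) = -20087*(-1/10975)*(-1/44) + 268/4687 = (20087/10975)*(-1/44) + 268/4687 = -20087/482900 + 268/4687 = 35269431/2263352300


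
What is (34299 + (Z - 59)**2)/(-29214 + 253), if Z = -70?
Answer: -50940/28961 ≈ -1.7589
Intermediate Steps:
(34299 + (Z - 59)**2)/(-29214 + 253) = (34299 + (-70 - 59)**2)/(-29214 + 253) = (34299 + (-129)**2)/(-28961) = (34299 + 16641)*(-1/28961) = 50940*(-1/28961) = -50940/28961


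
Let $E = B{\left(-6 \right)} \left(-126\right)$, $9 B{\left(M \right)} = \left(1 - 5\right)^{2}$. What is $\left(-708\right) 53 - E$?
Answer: $-37300$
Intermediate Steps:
$B{\left(M \right)} = \frac{16}{9}$ ($B{\left(M \right)} = \frac{\left(1 - 5\right)^{2}}{9} = \frac{\left(-4\right)^{2}}{9} = \frac{1}{9} \cdot 16 = \frac{16}{9}$)
$E = -224$ ($E = \frac{16}{9} \left(-126\right) = -224$)
$\left(-708\right) 53 - E = \left(-708\right) 53 - -224 = -37524 + 224 = -37300$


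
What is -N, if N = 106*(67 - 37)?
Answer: -3180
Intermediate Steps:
N = 3180 (N = 106*30 = 3180)
-N = -1*3180 = -3180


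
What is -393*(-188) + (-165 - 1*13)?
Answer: 73706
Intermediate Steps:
-393*(-188) + (-165 - 1*13) = 73884 + (-165 - 13) = 73884 - 178 = 73706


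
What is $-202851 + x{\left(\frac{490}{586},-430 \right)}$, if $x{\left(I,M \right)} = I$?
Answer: $- \frac{59435098}{293} \approx -2.0285 \cdot 10^{5}$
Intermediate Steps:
$-202851 + x{\left(\frac{490}{586},-430 \right)} = -202851 + \frac{490}{586} = -202851 + 490 \cdot \frac{1}{586} = -202851 + \frac{245}{293} = - \frac{59435098}{293}$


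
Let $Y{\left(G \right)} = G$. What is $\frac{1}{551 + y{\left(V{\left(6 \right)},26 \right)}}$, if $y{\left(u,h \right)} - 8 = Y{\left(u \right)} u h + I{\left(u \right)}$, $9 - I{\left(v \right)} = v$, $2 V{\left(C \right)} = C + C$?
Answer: $\frac{1}{1498} \approx 0.00066756$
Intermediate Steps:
$V{\left(C \right)} = C$ ($V{\left(C \right)} = \frac{C + C}{2} = \frac{2 C}{2} = C$)
$I{\left(v \right)} = 9 - v$
$y{\left(u,h \right)} = 17 - u + h u^{2}$ ($y{\left(u,h \right)} = 8 - \left(-9 + u - u u h\right) = 8 - \left(-9 + u - u^{2} h\right) = 8 - \left(-9 + u - h u^{2}\right) = 8 + \left(9 - u + h u^{2}\right) = 17 - u + h u^{2}$)
$\frac{1}{551 + y{\left(V{\left(6 \right)},26 \right)}} = \frac{1}{551 + \left(17 - 6 + 26 \cdot 6^{2}\right)} = \frac{1}{551 + \left(17 - 6 + 26 \cdot 36\right)} = \frac{1}{551 + \left(17 - 6 + 936\right)} = \frac{1}{551 + 947} = \frac{1}{1498}$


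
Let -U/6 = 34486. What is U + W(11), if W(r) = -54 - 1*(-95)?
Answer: -206875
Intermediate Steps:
U = -206916 (U = -6*34486 = -206916)
W(r) = 41 (W(r) = -54 + 95 = 41)
U + W(11) = -206916 + 41 = -206875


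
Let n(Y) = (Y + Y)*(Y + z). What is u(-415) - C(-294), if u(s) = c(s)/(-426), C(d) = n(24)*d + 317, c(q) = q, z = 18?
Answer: 252357277/426 ≈ 5.9239e+5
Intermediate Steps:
n(Y) = 2*Y*(18 + Y) (n(Y) = (Y + Y)*(Y + 18) = (2*Y)*(18 + Y) = 2*Y*(18 + Y))
C(d) = 317 + 2016*d (C(d) = (2*24*(18 + 24))*d + 317 = (2*24*42)*d + 317 = 2016*d + 317 = 317 + 2016*d)
u(s) = -s/426 (u(s) = s/(-426) = s*(-1/426) = -s/426)
u(-415) - C(-294) = -1/426*(-415) - (317 + 2016*(-294)) = 415/426 - (317 - 592704) = 415/426 - 1*(-592387) = 415/426 + 592387 = 252357277/426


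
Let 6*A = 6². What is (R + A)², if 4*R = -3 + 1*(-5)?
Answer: 16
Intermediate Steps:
A = 6 (A = (⅙)*6² = (⅙)*36 = 6)
R = -2 (R = (-3 + 1*(-5))/4 = (-3 - 5)/4 = (¼)*(-8) = -2)
(R + A)² = (-2 + 6)² = 4² = 16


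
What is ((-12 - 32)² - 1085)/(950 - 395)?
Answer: 23/15 ≈ 1.5333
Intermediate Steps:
((-12 - 32)² - 1085)/(950 - 395) = ((-44)² - 1085)/555 = (1936 - 1085)*(1/555) = 851*(1/555) = 23/15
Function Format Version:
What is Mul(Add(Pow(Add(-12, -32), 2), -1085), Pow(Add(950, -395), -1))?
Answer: Rational(23, 15) ≈ 1.5333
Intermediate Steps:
Mul(Add(Pow(Add(-12, -32), 2), -1085), Pow(Add(950, -395), -1)) = Mul(Add(Pow(-44, 2), -1085), Pow(555, -1)) = Mul(Add(1936, -1085), Rational(1, 555)) = Mul(851, Rational(1, 555)) = Rational(23, 15)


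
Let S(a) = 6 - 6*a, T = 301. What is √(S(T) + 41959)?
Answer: √40159 ≈ 200.40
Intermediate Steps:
√(S(T) + 41959) = √((6 - 6*301) + 41959) = √((6 - 1806) + 41959) = √(-1800 + 41959) = √40159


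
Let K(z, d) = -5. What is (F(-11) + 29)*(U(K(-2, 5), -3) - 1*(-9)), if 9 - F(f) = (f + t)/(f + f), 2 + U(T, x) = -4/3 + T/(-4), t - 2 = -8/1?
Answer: 22659/88 ≈ 257.49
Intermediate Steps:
t = -6 (t = 2 - 8/1 = 2 - 8*1 = 2 - 8 = -6)
U(T, x) = -10/3 - T/4 (U(T, x) = -2 + (-4/3 + T/(-4)) = -2 + (-4*⅓ + T*(-¼)) = -2 + (-4/3 - T/4) = -10/3 - T/4)
F(f) = 9 - (-6 + f)/(2*f) (F(f) = 9 - (f - 6)/(f + f) = 9 - (-6 + f)/(2*f))
(F(-11) + 29)*(U(K(-2, 5), -3) - 1*(-9)) = ((17/2 + 3/(-11)) + 29)*((-10/3 - ¼*(-5)) - 1*(-9)) = ((17/2 + 3*(-1/11)) + 29)*((-10/3 + 5/4) + 9) = ((17/2 - 3/11) + 29)*(-25/12 + 9) = (181/22 + 29)*(83/12) = (819/22)*(83/12) = 22659/88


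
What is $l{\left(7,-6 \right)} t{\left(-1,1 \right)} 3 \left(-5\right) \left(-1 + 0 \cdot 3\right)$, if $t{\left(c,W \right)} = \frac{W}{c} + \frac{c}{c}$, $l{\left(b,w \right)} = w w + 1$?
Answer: $0$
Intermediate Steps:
$l{\left(b,w \right)} = 1 + w^{2}$ ($l{\left(b,w \right)} = w^{2} + 1 = 1 + w^{2}$)
$t{\left(c,W \right)} = 1 + \frac{W}{c}$ ($t{\left(c,W \right)} = \frac{W}{c} + 1 = 1 + \frac{W}{c}$)
$l{\left(7,-6 \right)} t{\left(-1,1 \right)} 3 \left(-5\right) \left(-1 + 0 \cdot 3\right) = \left(1 + \left(-6\right)^{2}\right) \frac{1 - 1}{-1} \cdot 3 \left(-5\right) \left(-1 + 0 \cdot 3\right) = \left(1 + 36\right) \left(\left(-1\right) 0\right) \left(- 15 \left(-1 + 0\right)\right) = 37 \cdot 0 \left(\left(-15\right) \left(-1\right)\right) = 0 \cdot 15 = 0$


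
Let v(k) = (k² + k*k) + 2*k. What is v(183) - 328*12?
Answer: 63408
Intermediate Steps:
v(k) = 2*k + 2*k² (v(k) = (k² + k²) + 2*k = 2*k² + 2*k = 2*k + 2*k²)
v(183) - 328*12 = 2*183*(1 + 183) - 328*12 = 2*183*184 - 3936 = 67344 - 3936 = 63408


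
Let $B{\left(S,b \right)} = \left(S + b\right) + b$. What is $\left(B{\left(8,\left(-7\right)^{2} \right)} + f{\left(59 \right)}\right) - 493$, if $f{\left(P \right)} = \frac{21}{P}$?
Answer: $- \frac{22812}{59} \approx -386.64$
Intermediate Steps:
$B{\left(S,b \right)} = S + 2 b$
$\left(B{\left(8,\left(-7\right)^{2} \right)} + f{\left(59 \right)}\right) - 493 = \left(\left(8 + 2 \left(-7\right)^{2}\right) + \frac{21}{59}\right) - 493 = \left(\left(8 + 2 \cdot 49\right) + 21 \cdot \frac{1}{59}\right) - 493 = \left(\left(8 + 98\right) + \frac{21}{59}\right) - 493 = \left(106 + \frac{21}{59}\right) - 493 = \frac{6275}{59} - 493 = - \frac{22812}{59}$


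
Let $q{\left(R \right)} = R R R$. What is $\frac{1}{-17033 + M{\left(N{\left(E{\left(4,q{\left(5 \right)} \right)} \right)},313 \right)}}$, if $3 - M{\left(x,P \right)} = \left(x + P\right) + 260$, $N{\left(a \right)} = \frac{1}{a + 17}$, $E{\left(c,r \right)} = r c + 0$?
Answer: $- \frac{517}{9100752} \approx -5.6808 \cdot 10^{-5}$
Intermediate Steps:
$q{\left(R \right)} = R^{3}$ ($q{\left(R \right)} = R^{2} R = R^{3}$)
$E{\left(c,r \right)} = c r$ ($E{\left(c,r \right)} = c r + 0 = c r$)
$N{\left(a \right)} = \frac{1}{17 + a}$
$M{\left(x,P \right)} = -257 - P - x$ ($M{\left(x,P \right)} = 3 - \left(\left(x + P\right) + 260\right) = 3 - \left(\left(P + x\right) + 260\right) = 3 - \left(260 + P + x\right) = -257 - P - x$)
$\frac{1}{-17033 + M{\left(N{\left(E{\left(4,q{\left(5 \right)} \right)} \right)},313 \right)}} = \frac{1}{-17033 - \left(570 + \frac{1}{17 + 4 \cdot 5^{3}}\right)} = \frac{1}{-17033 - \left(570 + \frac{1}{17 + 4 \cdot 125}\right)} = \frac{1}{-17033 - \left(570 + \frac{1}{17 + 500}\right)} = \frac{1}{-17033 - \frac{294691}{517}} = \frac{1}{- \frac{9100752}{517}} = - \frac{517}{9100752}$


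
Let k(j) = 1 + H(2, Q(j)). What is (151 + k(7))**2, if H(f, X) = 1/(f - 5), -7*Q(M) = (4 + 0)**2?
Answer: 207025/9 ≈ 23003.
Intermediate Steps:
Q(M) = -16/7 (Q(M) = -(4 + 0)**2/7 = -1/7*4**2 = -1/7*16 = -16/7)
H(f, X) = 1/(-5 + f)
k(j) = 2/3 (k(j) = 1 + 1/(-5 + 2) = 1 + 1/(-3) = 1 - 1/3 = 2/3)
(151 + k(7))**2 = (151 + 2/3)**2 = (455/3)**2 = 207025/9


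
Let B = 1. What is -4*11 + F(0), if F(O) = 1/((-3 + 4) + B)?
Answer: -87/2 ≈ -43.500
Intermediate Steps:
F(O) = ½ (F(O) = 1/((-3 + 4) + 1) = 1/(1 + 1) = 1/2 = ½)
-4*11 + F(0) = -4*11 + ½ = -44 + ½ = -87/2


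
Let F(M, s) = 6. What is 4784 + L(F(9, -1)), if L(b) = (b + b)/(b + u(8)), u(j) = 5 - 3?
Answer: 9571/2 ≈ 4785.5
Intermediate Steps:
u(j) = 2
L(b) = 2*b/(2 + b) (L(b) = (b + b)/(b + 2) = (2*b)/(2 + b) = 2*b/(2 + b))
4784 + L(F(9, -1)) = 4784 + 2*6/(2 + 6) = 4784 + 2*6/8 = 4784 + 2*6*(1/8) = 4784 + 3/2 = 9571/2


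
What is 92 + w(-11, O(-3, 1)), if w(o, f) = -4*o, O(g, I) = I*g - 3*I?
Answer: 136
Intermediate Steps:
O(g, I) = -3*I + I*g
92 + w(-11, O(-3, 1)) = 92 - 4*(-11) = 92 + 44 = 136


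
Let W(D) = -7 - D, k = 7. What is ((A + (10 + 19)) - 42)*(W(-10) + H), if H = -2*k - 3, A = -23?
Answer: 504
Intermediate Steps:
H = -17 (H = -2*7 - 3 = -14 - 3 = -17)
((A + (10 + 19)) - 42)*(W(-10) + H) = ((-23 + (10 + 19)) - 42)*((-7 - 1*(-10)) - 17) = ((-23 + 29) - 42)*((-7 + 10) - 17) = (6 - 42)*(3 - 17) = -36*(-14) = 504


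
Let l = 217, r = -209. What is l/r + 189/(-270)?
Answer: -3633/2090 ≈ -1.7383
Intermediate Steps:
l/r + 189/(-270) = 217/(-209) + 189/(-270) = 217*(-1/209) + 189*(-1/270) = -217/209 - 7/10 = -3633/2090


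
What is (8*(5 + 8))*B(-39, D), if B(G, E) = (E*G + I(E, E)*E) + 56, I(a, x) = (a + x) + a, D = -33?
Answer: 479440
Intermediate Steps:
I(a, x) = x + 2*a
B(G, E) = 56 + 3*E² + E*G (B(G, E) = (E*G + (E + 2*E)*E) + 56 = (E*G + (3*E)*E) + 56 = (E*G + 3*E²) + 56 = (3*E² + E*G) + 56 = 56 + 3*E² + E*G)
(8*(5 + 8))*B(-39, D) = (8*(5 + 8))*(56 + 3*(-33)² - 33*(-39)) = (8*13)*(56 + 3*1089 + 1287) = 104*(56 + 3267 + 1287) = 104*4610 = 479440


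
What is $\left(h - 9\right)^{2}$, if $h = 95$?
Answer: $7396$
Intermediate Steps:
$\left(h - 9\right)^{2} = \left(95 - 9\right)^{2} = 86^{2} = 7396$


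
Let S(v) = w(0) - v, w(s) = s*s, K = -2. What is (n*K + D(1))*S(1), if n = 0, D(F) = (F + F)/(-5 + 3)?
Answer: 1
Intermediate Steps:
D(F) = -F (D(F) = (2*F)/(-2) = (2*F)*(-½) = -F)
w(s) = s²
S(v) = -v (S(v) = 0² - v = 0 - v = -v)
(n*K + D(1))*S(1) = (0*(-2) - 1*1)*(-1*1) = (0 - 1)*(-1) = -1*(-1) = 1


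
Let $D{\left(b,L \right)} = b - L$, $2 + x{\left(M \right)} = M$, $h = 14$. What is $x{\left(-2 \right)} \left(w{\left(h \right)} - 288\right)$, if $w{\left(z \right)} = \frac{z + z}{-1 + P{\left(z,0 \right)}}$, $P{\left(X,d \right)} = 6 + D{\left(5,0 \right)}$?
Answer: $\frac{5704}{5} \approx 1140.8$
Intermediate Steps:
$x{\left(M \right)} = -2 + M$
$P{\left(X,d \right)} = 11$ ($P{\left(X,d \right)} = 6 + \left(5 - 0\right) = 6 + \left(5 + 0\right) = 6 + 5 = 11$)
$w{\left(z \right)} = \frac{z}{5}$ ($w{\left(z \right)} = \frac{z + z}{-1 + 11} = \frac{2 z}{10} = 2 z \frac{1}{10} = \frac{z}{5}$)
$x{\left(-2 \right)} \left(w{\left(h \right)} - 288\right) = \left(-2 - 2\right) \left(\frac{1}{5} \cdot 14 - 288\right) = - 4 \left(\frac{14}{5} - 288\right) = \left(-4\right) \left(- \frac{1426}{5}\right) = \frac{5704}{5}$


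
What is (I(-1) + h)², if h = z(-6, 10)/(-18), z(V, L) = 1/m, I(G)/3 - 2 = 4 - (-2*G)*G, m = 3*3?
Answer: 15108769/26244 ≈ 575.70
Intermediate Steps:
m = 9
I(G) = 18 + 6*G² (I(G) = 6 + 3*(4 - (-2*G)*G) = 6 + 3*(4 - (-2)*G²) = 6 + 3*(4 + 2*G²) = 6 + (12 + 6*G²) = 18 + 6*G²)
z(V, L) = ⅑ (z(V, L) = 1/9 = ⅑)
h = -1/162 (h = (⅑)/(-18) = (⅑)*(-1/18) = -1/162 ≈ -0.0061728)
(I(-1) + h)² = ((18 + 6*(-1)²) - 1/162)² = ((18 + 6*1) - 1/162)² = ((18 + 6) - 1/162)² = (24 - 1/162)² = (3887/162)² = 15108769/26244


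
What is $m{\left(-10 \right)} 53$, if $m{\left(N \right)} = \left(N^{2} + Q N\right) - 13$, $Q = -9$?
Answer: $9381$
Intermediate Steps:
$m{\left(N \right)} = -13 + N^{2} - 9 N$ ($m{\left(N \right)} = \left(N^{2} - 9 N\right) - 13 = -13 + N^{2} - 9 N$)
$m{\left(-10 \right)} 53 = \left(-13 + \left(-10\right)^{2} - -90\right) 53 = \left(-13 + 100 + 90\right) 53 = 177 \cdot 53 = 9381$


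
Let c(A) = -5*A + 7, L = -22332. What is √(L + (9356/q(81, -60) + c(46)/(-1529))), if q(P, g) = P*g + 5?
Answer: 3*I*√136745545403013745/7423295 ≈ 149.44*I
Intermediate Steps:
q(P, g) = 5 + P*g
c(A) = 7 - 5*A
√(L + (9356/q(81, -60) + c(46)/(-1529))) = √(-22332 + (9356/(5 + 81*(-60)) + (7 - 5*46)/(-1529))) = √(-22332 + (9356/(5 - 4860) + (7 - 230)*(-1/1529))) = √(-22332 + (9356/(-4855) - 223*(-1/1529))) = √(-22332 + (9356*(-1/4855) + 223/1529)) = √(-22332 + (-9356/4855 + 223/1529)) = √(-22332 - 13222659/7423295) = √(-165790246599/7423295) = 3*I*√136745545403013745/7423295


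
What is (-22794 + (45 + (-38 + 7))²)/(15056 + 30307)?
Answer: -22598/45363 ≈ -0.49816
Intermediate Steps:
(-22794 + (45 + (-38 + 7))²)/(15056 + 30307) = (-22794 + (45 - 31)²)/45363 = (-22794 + 14²)*(1/45363) = (-22794 + 196)*(1/45363) = -22598*1/45363 = -22598/45363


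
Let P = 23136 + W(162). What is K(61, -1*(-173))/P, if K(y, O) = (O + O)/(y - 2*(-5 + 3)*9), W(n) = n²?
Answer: 173/2394930 ≈ 7.2236e-5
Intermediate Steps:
K(y, O) = 2*O/(36 + y) (K(y, O) = (2*O)/(y - 2*(-2)*9) = (2*O)/(y + 4*9) = (2*O)/(y + 36) = (2*O)/(36 + y) = 2*O/(36 + y))
P = 49380 (P = 23136 + 162² = 23136 + 26244 = 49380)
K(61, -1*(-173))/P = (2*(-1*(-173))/(36 + 61))/49380 = (2*173/97)*(1/49380) = (2*173*(1/97))*(1/49380) = (346/97)*(1/49380) = 173/2394930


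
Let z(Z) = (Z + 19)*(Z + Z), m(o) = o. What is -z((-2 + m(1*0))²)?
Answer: -184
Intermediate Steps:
z(Z) = 2*Z*(19 + Z) (z(Z) = (19 + Z)*(2*Z) = 2*Z*(19 + Z))
-z((-2 + m(1*0))²) = -2*(-2 + 1*0)²*(19 + (-2 + 1*0)²) = -2*(-2 + 0)²*(19 + (-2 + 0)²) = -2*(-2)²*(19 + (-2)²) = -2*4*(19 + 4) = -2*4*23 = -1*184 = -184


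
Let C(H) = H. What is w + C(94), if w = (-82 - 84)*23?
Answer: -3724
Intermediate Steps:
w = -3818 (w = -166*23 = -3818)
w + C(94) = -3818 + 94 = -3724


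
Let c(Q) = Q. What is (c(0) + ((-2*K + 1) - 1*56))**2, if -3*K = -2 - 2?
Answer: 29929/9 ≈ 3325.4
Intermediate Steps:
K = 4/3 (K = -(-2 - 2)/3 = -1/3*(-4) = 4/3 ≈ 1.3333)
(c(0) + ((-2*K + 1) - 1*56))**2 = (0 + ((-2*4/3 + 1) - 1*56))**2 = (0 + ((-8/3 + 1) - 56))**2 = (0 + (-5/3 - 56))**2 = (0 - 173/3)**2 = (-173/3)**2 = 29929/9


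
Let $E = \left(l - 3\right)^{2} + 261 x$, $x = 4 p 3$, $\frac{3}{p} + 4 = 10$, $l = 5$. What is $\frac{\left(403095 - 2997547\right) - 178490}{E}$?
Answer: $- \frac{1386471}{785} \approx -1766.2$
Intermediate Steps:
$p = \frac{1}{2}$ ($p = \frac{3}{-4 + 10} = \frac{3}{6} = 3 \cdot \frac{1}{6} = \frac{1}{2} \approx 0.5$)
$x = 6$ ($x = 4 \cdot \frac{1}{2} \cdot 3 = 2 \cdot 3 = 6$)
$E = 1570$ ($E = \left(5 - 3\right)^{2} + 261 \cdot 6 = 2^{2} + 1566 = 4 + 1566 = 1570$)
$\frac{\left(403095 - 2997547\right) - 178490}{E} = \frac{\left(403095 - 2997547\right) - 178490}{1570} = \left(-2594452 - 178490\right) \frac{1}{1570} = \left(-2772942\right) \frac{1}{1570} = - \frac{1386471}{785}$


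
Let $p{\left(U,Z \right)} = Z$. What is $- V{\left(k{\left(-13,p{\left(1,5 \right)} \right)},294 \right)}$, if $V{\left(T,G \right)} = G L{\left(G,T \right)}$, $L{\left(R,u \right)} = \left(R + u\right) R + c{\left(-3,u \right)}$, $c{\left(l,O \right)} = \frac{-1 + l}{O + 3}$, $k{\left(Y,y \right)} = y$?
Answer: $-25844217$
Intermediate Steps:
$c{\left(l,O \right)} = \frac{-1 + l}{3 + O}$
$L{\left(R,u \right)} = - \frac{4}{3 + u} + R \left(R + u\right)$ ($L{\left(R,u \right)} = \left(R + u\right) R + \frac{-1 - 3}{3 + u} = R \left(R + u\right) + \frac{1}{3 + u} \left(-4\right) = R \left(R + u\right) - \frac{4}{3 + u} = - \frac{4}{3 + u} + R \left(R + u\right)$)
$V{\left(T,G \right)} = \frac{G \left(-4 + G \left(3 + T\right) \left(G + T\right)\right)}{3 + T}$ ($V{\left(T,G \right)} = G \frac{-4 + G \left(3 + T\right) \left(G + T\right)}{3 + T} = \frac{G \left(-4 + G \left(3 + T\right) \left(G + T\right)\right)}{3 + T}$)
$- V{\left(k{\left(-13,p{\left(1,5 \right)} \right)},294 \right)} = - \frac{294 \left(-4 + 294 \left(3 + 5\right) \left(294 + 5\right)\right)}{3 + 5} = - \frac{294 \left(-4 + 294 \cdot 8 \cdot 299\right)}{8} = - \frac{294 \left(-4 + 703248\right)}{8} = - \frac{294 \cdot 703244}{8} = \left(-1\right) 25844217 = -25844217$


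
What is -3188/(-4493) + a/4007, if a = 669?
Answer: 15780133/18003451 ≈ 0.87651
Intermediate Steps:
-3188/(-4493) + a/4007 = -3188/(-4493) + 669/4007 = -3188*(-1/4493) + 669*(1/4007) = 3188/4493 + 669/4007 = 15780133/18003451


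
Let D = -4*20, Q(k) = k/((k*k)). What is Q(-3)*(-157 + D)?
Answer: 79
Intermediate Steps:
Q(k) = 1/k (Q(k) = k/(k²) = k/k² = 1/k)
D = -80
Q(-3)*(-157 + D) = (-157 - 80)/(-3) = -⅓*(-237) = 79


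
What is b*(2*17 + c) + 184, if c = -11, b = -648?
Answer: -14720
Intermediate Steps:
b*(2*17 + c) + 184 = -648*(2*17 - 11) + 184 = -648*(34 - 11) + 184 = -648*23 + 184 = -14904 + 184 = -14720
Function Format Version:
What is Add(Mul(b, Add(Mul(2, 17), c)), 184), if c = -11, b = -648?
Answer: -14720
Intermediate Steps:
Add(Mul(b, Add(Mul(2, 17), c)), 184) = Add(Mul(-648, Add(Mul(2, 17), -11)), 184) = Add(Mul(-648, Add(34, -11)), 184) = Add(Mul(-648, 23), 184) = Add(-14904, 184) = -14720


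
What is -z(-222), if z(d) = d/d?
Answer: -1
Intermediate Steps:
z(d) = 1
-z(-222) = -1*1 = -1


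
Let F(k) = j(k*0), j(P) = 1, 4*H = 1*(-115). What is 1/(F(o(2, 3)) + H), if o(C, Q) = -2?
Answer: -4/111 ≈ -0.036036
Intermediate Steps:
H = -115/4 (H = (1*(-115))/4 = (¼)*(-115) = -115/4 ≈ -28.750)
F(k) = 1
1/(F(o(2, 3)) + H) = 1/(1 - 115/4) = 1/(-111/4) = -4/111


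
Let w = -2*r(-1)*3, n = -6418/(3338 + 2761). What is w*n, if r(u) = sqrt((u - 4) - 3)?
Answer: 25672*I*sqrt(2)/2033 ≈ 17.858*I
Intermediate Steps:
r(u) = sqrt(-7 + u) (r(u) = sqrt((-4 + u) - 3) = sqrt(-7 + u))
n = -6418/6099 ≈ -1.0523
w = -12*I*sqrt(2) (w = -2*sqrt(-7 - 1)*3 = -4*I*sqrt(2)*3 = -12*I*sqrt(2) ≈ -16.971*I)
w*n = -12*I*sqrt(2)*(-6418/6099) = 25672*I*sqrt(2)/2033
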